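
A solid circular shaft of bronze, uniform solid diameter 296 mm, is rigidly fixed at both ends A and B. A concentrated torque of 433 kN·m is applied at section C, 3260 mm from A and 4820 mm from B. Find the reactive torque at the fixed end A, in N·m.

With uniform GJ and both ends fixed, compatibility θ_AC = θ_CB gives T_A·a = T_B·b, together with T_A + T_B = T₀.
T_A = T₀·b/(a+b) = 433000·4820/8080 = 258300 N·m; T_B = 174700 N·m.

258000 N·m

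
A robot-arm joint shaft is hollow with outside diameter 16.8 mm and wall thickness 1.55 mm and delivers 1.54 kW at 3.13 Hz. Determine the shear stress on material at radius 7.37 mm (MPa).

132 MPa

ω = 2π·3.13 = 19.67 rad/s, so T = P/ω = 1.54×10³ / 19.67 = 78.31 N·m.
J = π(d_o⁴ − d_i⁴)/32 = π(0.0168⁴ − 0.0137⁴)/32 = 4.362×10^-9 m⁴.
Shear stress varies linearly with radius: τ = T·r/J = 78.31 × 0.00737 / 4.362×10^-9 = 1.323×10^8 Pa.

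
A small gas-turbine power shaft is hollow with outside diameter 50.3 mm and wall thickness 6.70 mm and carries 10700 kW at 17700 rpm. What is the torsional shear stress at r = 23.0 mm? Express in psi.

ω = 2π·17700/60 = 1854 rad/s, so T = P/ω = 10700×10³ / 1854 = 5773 N·m.
J = π(d_o⁴ − d_i⁴)/32 = π(0.0503⁴ − 0.0369⁴)/32 = 4.464×10^-7 m⁴.
Shear stress varies linearly with radius: τ = T·r/J = 5773 × 0.0230 / 4.464×10^-7 = 2.974×10^8 Pa.

43100 psi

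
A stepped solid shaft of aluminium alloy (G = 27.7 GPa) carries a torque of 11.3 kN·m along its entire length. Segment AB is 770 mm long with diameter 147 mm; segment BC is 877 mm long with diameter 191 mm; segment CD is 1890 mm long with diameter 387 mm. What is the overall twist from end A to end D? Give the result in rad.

J_AB = π(0.147)⁴/32 = 4.58×10^-5 m⁴; J_BC = π(0.191)⁴/32 = 1.31×10^-4 m⁴; J_CD = π(0.387)⁴/32 = 2.20×10^-3 m⁴.
θ = (T/G)·Σ L_i/J_i = (11300/27.7×10⁹)·(0.770/4.58×10^-5 + 0.877/1.31×10^-4 + 1.89/2.20×10^-3) = 9.940×10^-3 rad.

0.00994 rad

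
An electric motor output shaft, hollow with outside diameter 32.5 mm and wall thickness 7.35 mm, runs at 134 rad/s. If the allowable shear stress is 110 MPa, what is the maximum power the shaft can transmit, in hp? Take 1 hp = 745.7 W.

121 hp

J = π(d_o⁴ − d_i⁴)/32 = π(0.0325⁴ − 0.0178⁴)/32 = 9.967×10^-8 m⁴.
T_max = τ_allow·J/r = 1.10×10^8 × 9.967×10^-8 / 0.0163 = 674.7 N·m.
ω = 134 rad/s, so P_max = T_max·ω = 9.041×10^4 W.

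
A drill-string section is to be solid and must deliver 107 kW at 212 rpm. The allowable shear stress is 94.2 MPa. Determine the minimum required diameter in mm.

63.9 mm

ω = 2π·212/60 = 22.20 rad/s, so T = P/ω = 107×10³ / 22.20 = 4820 N·m.
For a solid shaft τ_max = 16T/(πd³), so d = (16T/(π τ_allow))^(1/3) = (16·4820/(π·9.42×10^7))^(1/3) = 0.06387 m.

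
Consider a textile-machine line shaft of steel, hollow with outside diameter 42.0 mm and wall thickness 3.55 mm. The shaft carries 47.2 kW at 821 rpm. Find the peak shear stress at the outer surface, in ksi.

ω = 2π·821/60 = 85.97 rad/s, so T = P/ω = 47.2×10³ / 85.97 = 549.0 N·m.
J = π(d_o⁴ − d_i⁴)/32 = π(0.0420⁴ − 0.0349⁴)/32 = 1.598×10^-7 m⁴.
τ_max = T·r/J = 549.0 × 0.0210 / 1.598×10^-7 = 7.213×10^7 Pa.

10.5 ksi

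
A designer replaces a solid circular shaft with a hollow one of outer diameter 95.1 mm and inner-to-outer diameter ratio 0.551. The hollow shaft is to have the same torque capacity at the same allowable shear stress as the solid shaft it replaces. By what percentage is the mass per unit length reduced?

25.7 %

Equal τ_max and T ⇒ the solid shaft needs d_s³ = d_o³(1−k⁴), so d_s = 95.1·(1−0.551⁴)^(1/3) = 92.08 mm.
Area ratio A_h/A_s = d_o²(1−k²)/d_s² = (1−k²)/(1−k⁴)^(2/3) = 0.7428.
Mass saving = 1 − 0.7428 = 25.7 %.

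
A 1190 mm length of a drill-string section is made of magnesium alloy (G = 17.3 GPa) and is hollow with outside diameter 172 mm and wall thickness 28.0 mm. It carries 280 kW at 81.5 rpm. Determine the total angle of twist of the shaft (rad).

ω = 2π·81.5/60 = 8.535 rad/s, so T = P/ω = 280×10³ / 8.535 = 32810 N·m.
J = π(d_o⁴ − d_i⁴)/32 = π(0.172⁴ − 0.116⁴)/32 = 6.815×10^-5 m⁴.
θ = T·L/(G·J) = 32810 × 1.19 / (17.3×10⁹ × 6.815×10^-5) = 0.03311 rad.

0.0331 rad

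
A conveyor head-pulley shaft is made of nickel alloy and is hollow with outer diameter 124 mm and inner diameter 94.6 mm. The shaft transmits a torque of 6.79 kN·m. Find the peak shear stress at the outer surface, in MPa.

J = π(d_o⁴ − d_i⁴)/32 = π(0.124⁴ − 0.0946⁴)/32 = 1.535×10^-5 m⁴.
τ_max = T·r/J = 6790 × 0.0620 / 1.535×10^-5 = 2.743×10^7 Pa.

27.4 MPa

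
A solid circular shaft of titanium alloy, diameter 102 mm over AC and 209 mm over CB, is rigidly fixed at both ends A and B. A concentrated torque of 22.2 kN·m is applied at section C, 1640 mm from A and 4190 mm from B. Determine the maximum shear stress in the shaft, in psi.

Compatibility: T_A·a/J_AC = T_B·b/J_CB with T_A + T_B = T₀.
J_AC = 1.06×10^-5 m⁴, J_CB = 1.87×10^-4 m⁴, so T_A = T₀·(J_AC/a)/((J_AC/a)+(J_CB/b)) = 2810 N·m, T_B = 19390 N·m.
τ in each portion: τ_AC = 1.35×10^7 Pa, τ_CB = 1.08×10^7 Pa; maximum is in AC.
τ_max = T_AC·r/J = 2810·0.0510/1.06×10^-5 = 1.349×10^7 Pa.

1960 psi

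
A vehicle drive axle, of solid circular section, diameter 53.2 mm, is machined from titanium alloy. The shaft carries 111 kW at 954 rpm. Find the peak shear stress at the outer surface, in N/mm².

ω = 2π·954/60 = 99.90 rad/s, so T = P/ω = 111×10³ / 99.90 = 1111 N·m.
J = πd⁴/32 = π(0.0532)⁴/32 = 7.864×10^-7 m⁴.
τ_max = T·r/J = 1111 × 0.0266 / 7.864×10^-7 = 3.758×10^7 Pa.

37.6 N/mm²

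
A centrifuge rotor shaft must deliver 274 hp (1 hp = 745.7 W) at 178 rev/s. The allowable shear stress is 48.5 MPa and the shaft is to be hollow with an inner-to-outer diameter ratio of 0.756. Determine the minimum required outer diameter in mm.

ω = 2π·178 = 1118 rad/s, so T = P/ω = 274×745.7 / 1118 = 182.7 N·m.
For a hollow shaft with d_i/d_o = 0.756: τ_max = 16T/(π d_o³ (1−k⁴)), so d_o = [16T/(π τ_allow (1−k⁴))]^(1/3) = [16·182.7/(π·4.85×10^7·0.6733)]^(1/3) = 0.03054 m.

30.5 mm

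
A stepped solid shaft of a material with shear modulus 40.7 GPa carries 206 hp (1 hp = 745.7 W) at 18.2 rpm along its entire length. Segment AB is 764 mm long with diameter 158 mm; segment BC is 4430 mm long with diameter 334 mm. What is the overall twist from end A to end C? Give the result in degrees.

ω = 2π·18.2/60 = 1.906 rad/s, so T = P/ω = 206×745.7 / 1.906 = 80600 N·m.
J_AB = π(0.158)⁴/32 = 6.12×10^-5 m⁴; J_BC = π(0.334)⁴/32 = 1.22×10^-3 m⁴.
θ = (T/G)·Σ L_i/J_i = (80600/40.7×10⁹)·(0.764/6.12×10^-5 + 4.43/1.22×10^-3) = 0.03191 rad.

1.83°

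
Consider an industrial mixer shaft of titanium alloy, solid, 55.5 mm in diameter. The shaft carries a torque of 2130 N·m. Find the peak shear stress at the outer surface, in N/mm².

63.5 N/mm²

J = πd⁴/32 = π(0.0555)⁴/32 = 9.315×10^-7 m⁴.
τ_max = T·r/J = 2130 × 0.0278 / 9.315×10^-7 = 6.346×10^7 Pa.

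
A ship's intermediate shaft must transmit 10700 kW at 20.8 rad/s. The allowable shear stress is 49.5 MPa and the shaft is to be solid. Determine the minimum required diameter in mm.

375 mm

ω = 20.8 rad/s, so T = P/ω = 10700×10³ / 20.80 = 514400 N·m.
For a solid shaft τ_max = 16T/(πd³), so d = (16T/(π τ_allow))^(1/3) = (16·514400/(π·4.95×10^7))^(1/3) = 0.3755 m.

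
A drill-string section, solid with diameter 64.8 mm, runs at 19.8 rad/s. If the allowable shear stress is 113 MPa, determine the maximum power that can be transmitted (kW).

J = πd⁴/32 = π(0.0648)⁴/32 = 1.731×10^-6 m⁴.
T_max = τ_allow·J/r = 1.13×10^8 × 1.731×10^-6 / 0.0324 = 6037 N·m.
ω = 19.8 rad/s, so P_max = T_max·ω = 1.195×10^5 W.

120 kW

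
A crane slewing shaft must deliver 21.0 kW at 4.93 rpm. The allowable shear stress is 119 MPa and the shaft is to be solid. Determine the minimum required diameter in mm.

120 mm

ω = 2π·4.93/60 = 0.5163 rad/s, so T = P/ω = 21.0×10³ / 0.5163 = 40680 N·m.
For a solid shaft τ_max = 16T/(πd³), so d = (16T/(π τ_allow))^(1/3) = (16·40680/(π·1.19×10^8))^(1/3) = 0.1203 m.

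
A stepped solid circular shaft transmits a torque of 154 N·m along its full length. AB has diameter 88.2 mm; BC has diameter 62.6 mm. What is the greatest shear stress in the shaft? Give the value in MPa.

3.20 MPa

Under the same torque, τ_max = 16T/(πd³) is largest where d is smallest — segment BC (d = 62.6 mm).
τ_max = 16·154.0/(π·(0.0626)³) = 3.197×10^6 Pa.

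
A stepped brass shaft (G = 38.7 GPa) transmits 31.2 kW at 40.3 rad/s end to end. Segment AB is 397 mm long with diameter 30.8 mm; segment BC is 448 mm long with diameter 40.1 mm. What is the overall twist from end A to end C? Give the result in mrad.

ω = 40.3 rad/s, so T = P/ω = 31.2×10³ / 40.30 = 774.2 N·m.
J_AB = π(0.0308)⁴/32 = 8.83×10^-8 m⁴; J_BC = π(0.0401)⁴/32 = 2.54×10^-7 m⁴.
θ = (T/G)·Σ L_i/J_i = (774.2/38.7×10⁹)·(0.397/8.83×10^-8 + 0.448/2.54×10^-7) = 0.1252 rad.

125 mrad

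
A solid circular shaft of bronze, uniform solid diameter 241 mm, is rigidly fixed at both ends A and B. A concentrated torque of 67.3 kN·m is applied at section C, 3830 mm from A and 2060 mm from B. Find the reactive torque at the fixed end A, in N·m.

With uniform GJ and both ends fixed, compatibility θ_AC = θ_CB gives T_A·a = T_B·b, together with T_A + T_B = T₀.
T_A = T₀·b/(a+b) = 67300·2060/5890 = 23540 N·m; T_B = 43760 N·m.

23500 N·m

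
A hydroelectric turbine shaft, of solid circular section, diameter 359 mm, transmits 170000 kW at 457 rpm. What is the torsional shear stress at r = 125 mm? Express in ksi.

39.5 ksi

ω = 2π·457/60 = 47.86 rad/s, so T = P/ω = 170000×10³ / 47.86 = 3.552e6 N·m.
J = πd⁴/32 = π(0.359)⁴/32 = 1.631×10^-3 m⁴.
Shear stress varies linearly with radius: τ = T·r/J = 3.552e6 × 0.125 / 1.631×10^-3 = 2.723×10^8 Pa.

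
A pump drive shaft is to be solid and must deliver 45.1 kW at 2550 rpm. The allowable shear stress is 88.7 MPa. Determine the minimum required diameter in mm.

21.3 mm

ω = 2π·2550/60 = 267.0 rad/s, so T = P/ω = 45.1×10³ / 267.0 = 168.9 N·m.
For a solid shaft τ_max = 16T/(πd³), so d = (16T/(π τ_allow))^(1/3) = (16·168.9/(π·8.87×10^7))^(1/3) = 0.02132 m.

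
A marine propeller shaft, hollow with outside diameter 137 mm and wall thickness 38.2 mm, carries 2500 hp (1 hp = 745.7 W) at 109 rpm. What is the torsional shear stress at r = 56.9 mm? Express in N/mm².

ω = 2π·109/60 = 11.41 rad/s, so T = P/ω = 2500×745.7 / 11.41 = 163300 N·m.
J = π(d_o⁴ − d_i⁴)/32 = π(0.137⁴ − 0.0606⁴)/32 = 3.326×10^-5 m⁴.
Shear stress varies linearly with radius: τ = T·r/J = 163300 × 0.0569 / 3.326×10^-5 = 2.794×10^8 Pa.

279 N/mm²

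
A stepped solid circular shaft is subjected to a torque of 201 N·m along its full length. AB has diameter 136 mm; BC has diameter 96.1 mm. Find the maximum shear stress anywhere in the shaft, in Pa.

1.15e6 Pa

Under the same torque, τ_max = 16T/(πd³) is largest where d is smallest — segment BC (d = 96.1 mm).
τ_max = 16·201.0/(π·(0.0961)³) = 1.153×10^6 Pa.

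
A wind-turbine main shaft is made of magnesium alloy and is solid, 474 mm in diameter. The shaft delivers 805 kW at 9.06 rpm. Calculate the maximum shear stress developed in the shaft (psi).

ω = 2π·9.06/60 = 0.9488 rad/s, so T = P/ω = 805×10³ / 0.9488 = 848500 N·m.
J = πd⁴/32 = π(0.474)⁴/32 = 4.956×10^-3 m⁴.
τ_max = T·r/J = 848500 × 0.237 / 4.956×10^-3 = 4.058×10^7 Pa.

5890 psi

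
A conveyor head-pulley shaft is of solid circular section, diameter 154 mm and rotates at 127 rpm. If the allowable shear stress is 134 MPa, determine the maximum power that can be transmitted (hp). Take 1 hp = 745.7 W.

1710 hp

J = πd⁴/32 = π(0.154)⁴/32 = 5.522×10^-5 m⁴.
T_max = τ_allow·J/r = 1.34×10^8 × 5.522×10^-5 / 0.0770 = 96090 N·m.
ω = 2π·127/60 = 13.30 rad/s, so P_max = T_max·ω = 1.278×10^6 W.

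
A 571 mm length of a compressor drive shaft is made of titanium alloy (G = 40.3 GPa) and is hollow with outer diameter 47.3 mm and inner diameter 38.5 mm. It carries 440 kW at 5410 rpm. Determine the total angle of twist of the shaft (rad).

0.0399 rad

ω = 2π·5410/60 = 566.5 rad/s, so T = P/ω = 440×10³ / 566.5 = 776.7 N·m.
J = π(d_o⁴ − d_i⁴)/32 = π(0.0473⁴ − 0.0385⁴)/32 = 2.757×10^-7 m⁴.
θ = T·L/(G·J) = 776.7 × 0.571 / (40.3×10⁹ × 2.757×10^-7) = 0.03991 rad.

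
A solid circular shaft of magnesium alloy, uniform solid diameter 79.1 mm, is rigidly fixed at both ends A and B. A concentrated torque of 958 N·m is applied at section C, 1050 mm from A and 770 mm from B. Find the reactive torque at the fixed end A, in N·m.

405 N·m

With uniform GJ and both ends fixed, compatibility θ_AC = θ_CB gives T_A·a = T_B·b, together with T_A + T_B = T₀.
T_A = T₀·b/(a+b) = 958.0·770/1820 = 405.3 N·m; T_B = 552.7 N·m.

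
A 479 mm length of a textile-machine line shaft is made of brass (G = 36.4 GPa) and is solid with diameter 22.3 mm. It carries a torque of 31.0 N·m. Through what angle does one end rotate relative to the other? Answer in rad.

J = πd⁴/32 = π(0.0223)⁴/32 = 2.428×10^-8 m⁴.
θ = T·L/(G·J) = 31.00 × 0.479 / (36.4×10⁹ × 2.428×10^-8) = 0.01680 rad.

0.0168 rad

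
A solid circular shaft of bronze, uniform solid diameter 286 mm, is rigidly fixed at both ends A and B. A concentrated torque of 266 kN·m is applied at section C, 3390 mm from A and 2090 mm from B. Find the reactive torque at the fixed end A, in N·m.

101000 N·m

With uniform GJ and both ends fixed, compatibility θ_AC = θ_CB gives T_A·a = T_B·b, together with T_A + T_B = T₀.
T_A = T₀·b/(a+b) = 266000·2090/5480 = 101400 N·m; T_B = 164600 N·m.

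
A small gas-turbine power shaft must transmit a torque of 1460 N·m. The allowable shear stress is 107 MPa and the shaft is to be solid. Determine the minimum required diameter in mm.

For a solid shaft τ_max = 16T/(πd³), so d = (16T/(π τ_allow))^(1/3) = (16·1460/(π·1.07×10^8))^(1/3) = 0.04111 m.

41.1 mm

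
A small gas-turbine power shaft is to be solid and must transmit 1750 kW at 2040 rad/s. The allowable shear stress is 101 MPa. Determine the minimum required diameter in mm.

35.1 mm

ω = 2040 rad/s, so T = P/ω = 1750×10³ / 2040 = 857.8 N·m.
For a solid shaft τ_max = 16T/(πd³), so d = (16T/(π τ_allow))^(1/3) = (16·857.8/(π·1.01×10^8))^(1/3) = 0.03510 m.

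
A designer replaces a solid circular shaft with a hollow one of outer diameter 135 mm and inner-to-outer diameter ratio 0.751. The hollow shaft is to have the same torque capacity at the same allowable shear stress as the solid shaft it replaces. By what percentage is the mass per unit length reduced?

43.7 %

Equal τ_max and T ⇒ the solid shaft needs d_s³ = d_o³(1−k⁴), so d_s = 135·(1−0.751⁴)^(1/3) = 118.8 mm.
Area ratio A_h/A_s = d_o²(1−k²)/d_s² = (1−k²)/(1−k⁴)^(2/3) = 0.5628.
Mass saving = 1 − 0.5628 = 43.7 %.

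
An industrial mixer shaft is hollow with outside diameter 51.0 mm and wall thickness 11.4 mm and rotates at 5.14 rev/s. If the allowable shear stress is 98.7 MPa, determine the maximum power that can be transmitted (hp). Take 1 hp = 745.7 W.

101 hp

J = π(d_o⁴ − d_i⁴)/32 = π(0.0510⁴ − 0.0282⁴)/32 = 6.021×10^-7 m⁴.
T_max = τ_allow·J/r = 9.87×10^7 × 6.021×10^-7 / 0.0255 = 2330 N·m.
ω = 2π·5.14 = 32.30 rad/s, so P_max = T_max·ω = 7.526×10^4 W.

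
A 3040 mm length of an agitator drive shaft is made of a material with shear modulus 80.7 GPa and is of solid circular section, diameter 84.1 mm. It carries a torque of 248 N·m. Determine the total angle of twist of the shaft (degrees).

0.109°

J = πd⁴/32 = π(0.0841)⁴/32 = 4.911×10^-6 m⁴.
θ = T·L/(G·J) = 248.0 × 3.04 / (80.7×10⁹ × 4.911×10^-6) = 1.902×10^-3 rad.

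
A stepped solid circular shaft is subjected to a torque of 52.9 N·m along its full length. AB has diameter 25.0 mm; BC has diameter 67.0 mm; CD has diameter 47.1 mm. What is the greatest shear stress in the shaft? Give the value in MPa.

Under the same torque, τ_max = 16T/(πd³) is largest where d is smallest — segment AB (d = 25.0 mm).
τ_max = 16·52.90/(π·(0.0250)³) = 1.724×10^7 Pa.

17.2 MPa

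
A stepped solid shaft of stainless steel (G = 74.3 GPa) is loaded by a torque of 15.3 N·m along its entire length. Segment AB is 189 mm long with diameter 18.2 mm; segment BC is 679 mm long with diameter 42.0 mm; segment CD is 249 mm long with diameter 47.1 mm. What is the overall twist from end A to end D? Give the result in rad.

0.00418 rad

J_AB = π(0.0182)⁴/32 = 1.08×10^-8 m⁴; J_BC = π(0.0420)⁴/32 = 3.05×10^-7 m⁴; J_CD = π(0.0471)⁴/32 = 4.83×10^-7 m⁴.
θ = (T/G)·Σ L_i/J_i = (15.30/74.3×10⁹)·(0.189/1.08×10^-8 + 0.679/3.05×10^-7 + 0.249/4.83×10^-7) = 4.177×10^-3 rad.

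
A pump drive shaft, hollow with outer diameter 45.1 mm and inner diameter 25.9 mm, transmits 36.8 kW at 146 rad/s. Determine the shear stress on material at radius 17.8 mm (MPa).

12.4 MPa

ω = 146 rad/s, so T = P/ω = 36.8×10³ / 146.0 = 252.1 N·m.
J = π(d_o⁴ − d_i⁴)/32 = π(0.0451⁴ − 0.0259⁴)/32 = 3.620×10^-7 m⁴.
Shear stress varies linearly with radius: τ = T·r/J = 252.1 × 0.0178 / 3.620×10^-7 = 1.239×10^7 Pa.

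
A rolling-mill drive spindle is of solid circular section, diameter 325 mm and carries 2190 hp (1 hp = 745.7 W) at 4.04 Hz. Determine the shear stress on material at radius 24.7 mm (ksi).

0.210 ksi

ω = 2π·4.04 = 25.38 rad/s, so T = P/ω = 2190×745.7 / 25.38 = 64330 N·m.
J = πd⁴/32 = π(0.325)⁴/32 = 1.095×10^-3 m⁴.
Shear stress varies linearly with radius: τ = T·r/J = 64330 × 0.0247 / 1.095×10^-3 = 1.451×10^6 Pa.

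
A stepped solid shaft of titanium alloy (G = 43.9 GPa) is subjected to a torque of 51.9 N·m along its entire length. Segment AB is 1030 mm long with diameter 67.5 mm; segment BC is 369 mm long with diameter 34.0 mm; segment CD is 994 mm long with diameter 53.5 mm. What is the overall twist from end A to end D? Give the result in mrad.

J_AB = π(0.0675)⁴/32 = 2.04×10^-6 m⁴; J_BC = π(0.0340)⁴/32 = 1.31×10^-7 m⁴; J_CD = π(0.0535)⁴/32 = 8.04×10^-7 m⁴.
θ = (T/G)·Σ L_i/J_i = (51.90/43.9×10⁹)·(1.03/2.04×10^-6 + 0.369/1.31×10^-7 + 0.994/8.04×10^-7) = 5.384×10^-3 rad.

5.38 mrad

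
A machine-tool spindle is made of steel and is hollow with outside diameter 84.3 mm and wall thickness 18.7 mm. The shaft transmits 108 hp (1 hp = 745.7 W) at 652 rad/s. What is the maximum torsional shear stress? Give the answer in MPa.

ω = 652 rad/s, so T = P/ω = 108×745.7 / 652.0 = 123.5 N·m.
J = π(d_o⁴ − d_i⁴)/32 = π(0.0843⁴ − 0.0469⁴)/32 = 4.483×10^-6 m⁴.
τ_max = T·r/J = 123.5 × 0.0421 / 4.483×10^-6 = 1.161×10^6 Pa.

1.16 MPa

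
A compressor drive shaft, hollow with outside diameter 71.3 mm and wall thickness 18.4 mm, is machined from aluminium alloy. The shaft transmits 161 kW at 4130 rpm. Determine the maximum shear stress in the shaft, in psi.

803 psi

ω = 2π·4130/60 = 432.5 rad/s, so T = P/ω = 161×10³ / 432.5 = 372.3 N·m.
J = π(d_o⁴ − d_i⁴)/32 = π(0.0713⁴ − 0.0345⁴)/32 = 2.398×10^-6 m⁴.
τ_max = T·r/J = 372.3 × 0.0357 / 2.398×10^-6 = 5.534×10^6 Pa.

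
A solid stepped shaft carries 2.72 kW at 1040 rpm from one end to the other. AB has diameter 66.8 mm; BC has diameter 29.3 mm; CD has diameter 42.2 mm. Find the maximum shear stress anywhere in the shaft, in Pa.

ω = 2π·1040/60 = 108.9 rad/s, so T = P/ω = 2.72×10³ / 108.9 = 24.98 N·m.
Under the same torque, τ_max = 16T/(πd³) is largest where d is smallest — segment BC (d = 29.3 mm).
τ_max = 16·24.98/(π·(0.0293)³) = 5.057×10^6 Pa.

5.06e6 Pa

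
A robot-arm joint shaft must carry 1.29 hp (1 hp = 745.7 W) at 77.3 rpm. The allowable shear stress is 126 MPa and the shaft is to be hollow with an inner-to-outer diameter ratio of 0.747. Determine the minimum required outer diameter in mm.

19.1 mm

ω = 2π·77.3/60 = 8.095 rad/s, so T = P/ω = 1.29×745.7 / 8.095 = 118.8 N·m.
For a hollow shaft with d_i/d_o = 0.747: τ_max = 16T/(π d_o³ (1−k⁴)), so d_o = [16T/(π τ_allow (1−k⁴))]^(1/3) = [16·118.8/(π·1.26×10^8·0.6886)]^(1/3) = 0.01911 m.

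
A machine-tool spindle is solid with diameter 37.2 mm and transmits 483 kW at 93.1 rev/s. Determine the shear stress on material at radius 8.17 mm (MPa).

ω = 2π·93.1 = 585.0 rad/s, so T = P/ω = 483×10³ / 585.0 = 825.7 N·m.
J = πd⁴/32 = π(0.0372)⁴/32 = 1.880×10^-7 m⁴.
Shear stress varies linearly with radius: τ = T·r/J = 825.7 × 0.00817 / 1.880×10^-7 = 3.588×10^7 Pa.

35.9 MPa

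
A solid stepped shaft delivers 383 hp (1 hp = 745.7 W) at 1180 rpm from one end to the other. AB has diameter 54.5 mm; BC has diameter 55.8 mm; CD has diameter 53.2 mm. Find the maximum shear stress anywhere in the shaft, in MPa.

ω = 2π·1180/60 = 123.6 rad/s, so T = P/ω = 383×745.7 / 123.6 = 2311 N·m.
Under the same torque, τ_max = 16T/(πd³) is largest where d is smallest — segment CD (d = 53.2 mm).
τ_max = 16·2311/(π·(0.0532)³) = 7.818×10^7 Pa.

78.2 MPa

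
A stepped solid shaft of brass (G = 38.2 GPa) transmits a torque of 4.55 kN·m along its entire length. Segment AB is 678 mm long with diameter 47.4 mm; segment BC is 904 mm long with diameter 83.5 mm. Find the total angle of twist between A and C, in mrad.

186 mrad

J_AB = π(0.0474)⁴/32 = 4.96×10^-7 m⁴; J_BC = π(0.0835)⁴/32 = 4.77×10^-6 m⁴.
θ = (T/G)·Σ L_i/J_i = (4550/38.2×10⁹)·(0.678/4.96×10^-7 + 0.904/4.77×10^-6) = 0.1855 rad.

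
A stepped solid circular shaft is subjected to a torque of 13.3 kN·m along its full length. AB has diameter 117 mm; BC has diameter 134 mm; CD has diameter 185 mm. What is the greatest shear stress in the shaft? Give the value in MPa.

Under the same torque, τ_max = 16T/(πd³) is largest where d is smallest — segment AB (d = 117 mm).
τ_max = 16·13300/(π·(0.117)³) = 4.229×10^7 Pa.

42.3 MPa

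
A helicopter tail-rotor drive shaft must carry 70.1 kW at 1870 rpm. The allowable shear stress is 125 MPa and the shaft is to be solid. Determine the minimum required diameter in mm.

24.4 mm

ω = 2π·1870/60 = 195.8 rad/s, so T = P/ω = 70.1×10³ / 195.8 = 358.0 N·m.
For a solid shaft τ_max = 16T/(πd³), so d = (16T/(π τ_allow))^(1/3) = (16·358.0/(π·1.25×10^8))^(1/3) = 0.02443 m.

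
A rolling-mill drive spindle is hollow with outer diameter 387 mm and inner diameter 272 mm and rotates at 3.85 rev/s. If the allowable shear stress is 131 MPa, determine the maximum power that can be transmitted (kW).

27300 kW

J = π(d_o⁴ − d_i⁴)/32 = π(0.387⁴ − 0.272⁴)/32 = 1.665×10^-3 m⁴.
T_max = τ_allow·J/r = 1.31×10^8 × 1.665×10^-3 / 0.194 = 1.127e6 N·m.
ω = 2π·3.85 = 24.19 rad/s, so P_max = T_max·ω = 2.726×10^7 W.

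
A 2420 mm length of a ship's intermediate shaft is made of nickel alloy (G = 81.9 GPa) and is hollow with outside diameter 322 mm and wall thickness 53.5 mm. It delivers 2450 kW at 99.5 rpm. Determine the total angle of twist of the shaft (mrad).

ω = 2π·99.5/60 = 10.42 rad/s, so T = P/ω = 2450×10³ / 10.42 = 235100 N·m.
J = π(d_o⁴ − d_i⁴)/32 = π(0.322⁴ − 0.215⁴)/32 = 8.456×10^-4 m⁴.
θ = T·L/(G·J) = 235100 × 2.42 / (81.9×10⁹ × 8.456×10^-4) = 8.216×10^-3 rad.

8.22 mrad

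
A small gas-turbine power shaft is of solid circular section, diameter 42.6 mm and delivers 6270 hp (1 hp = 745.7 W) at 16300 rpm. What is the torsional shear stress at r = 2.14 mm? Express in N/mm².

ω = 2π·16300/60 = 1707 rad/s, so T = P/ω = 6270×745.7 / 1707 = 2739 N·m.
J = πd⁴/32 = π(0.0426)⁴/32 = 3.233×10^-7 m⁴.
Shear stress varies linearly with radius: τ = T·r/J = 2739 × 0.00214 / 3.233×10^-7 = 1.813×10^7 Pa.

18.1 N/mm²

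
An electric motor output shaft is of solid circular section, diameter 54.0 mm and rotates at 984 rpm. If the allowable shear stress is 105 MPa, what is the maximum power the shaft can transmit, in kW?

J = πd⁴/32 = π(0.0540)⁴/32 = 8.348×10^-7 m⁴.
T_max = τ_allow·J/r = 1.05×10^8 × 8.348×10^-7 / 0.0270 = 3246 N·m.
ω = 2π·984/60 = 103.0 rad/s, so P_max = T_max·ω = 3.345×10^5 W.

335 kW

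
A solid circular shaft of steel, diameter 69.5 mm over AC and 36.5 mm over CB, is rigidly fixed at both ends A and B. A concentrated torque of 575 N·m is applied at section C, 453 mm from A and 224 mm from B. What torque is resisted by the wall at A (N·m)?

Compatibility: T_A·a/J_AC = T_B·b/J_CB with T_A + T_B = T₀.
J_AC = 2.29×10^-6 m⁴, J_CB = 1.74×10^-7 m⁴, so T_A = T₀·(J_AC/a)/((J_AC/a)+(J_CB/b)) = 498.3 N·m, T_B = 76.67 N·m.

498 N·m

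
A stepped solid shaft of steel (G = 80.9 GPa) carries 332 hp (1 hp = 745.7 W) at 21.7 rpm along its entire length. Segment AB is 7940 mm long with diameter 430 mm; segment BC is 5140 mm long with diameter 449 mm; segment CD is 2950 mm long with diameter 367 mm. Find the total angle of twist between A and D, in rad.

0.00715 rad

ω = 2π·21.7/60 = 2.272 rad/s, so T = P/ω = 332×745.7 / 2.272 = 108900 N·m.
J_AB = π(0.430)⁴/32 = 3.36×10^-3 m⁴; J_BC = π(0.449)⁴/32 = 3.99×10^-3 m⁴; J_CD = π(0.367)⁴/32 = 1.78×10^-3 m⁴.
θ = (T/G)·Σ L_i/J_i = (108900/80.9×10⁹)·(7.94/3.36×10^-3 + 5.14/3.99×10^-3 + 2.95/1.78×10^-3) = 7.151×10^-3 rad.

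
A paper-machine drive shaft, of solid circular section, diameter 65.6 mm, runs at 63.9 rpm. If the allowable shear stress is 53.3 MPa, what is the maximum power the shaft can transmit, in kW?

19.8 kW

J = πd⁴/32 = π(0.0656)⁴/32 = 1.818×10^-6 m⁴.
T_max = τ_allow·J/r = 5.33×10^7 × 1.818×10^-6 / 0.0328 = 2954 N·m.
ω = 2π·63.9/60 = 6.692 rad/s, so P_max = T_max·ω = 1.977×10^4 W.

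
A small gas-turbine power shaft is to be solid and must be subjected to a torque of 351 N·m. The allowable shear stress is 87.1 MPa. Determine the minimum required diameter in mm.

For a solid shaft τ_max = 16T/(πd³), so d = (16T/(π τ_allow))^(1/3) = (16·351.0/(π·8.71×10^7))^(1/3) = 0.02738 m.

27.4 mm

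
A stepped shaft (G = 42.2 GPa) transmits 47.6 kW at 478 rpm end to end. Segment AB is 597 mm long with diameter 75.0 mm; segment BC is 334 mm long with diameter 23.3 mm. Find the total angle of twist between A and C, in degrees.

ω = 2π·478/60 = 50.06 rad/s, so T = P/ω = 47.6×10³ / 50.06 = 950.9 N·m.
J_AB = π(0.0750)⁴/32 = 3.11×10^-6 m⁴; J_BC = π(0.0233)⁴/32 = 2.89×10^-8 m⁴.
θ = (T/G)·Σ L_i/J_i = (950.9/42.2×10⁹)·(0.597/3.11×10^-6 + 0.334/2.89×10^-8) = 0.2644 rad.

15.2°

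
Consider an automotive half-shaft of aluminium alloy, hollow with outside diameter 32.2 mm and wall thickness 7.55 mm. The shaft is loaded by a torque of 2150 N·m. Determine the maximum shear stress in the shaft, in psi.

51700 psi

J = π(d_o⁴ − d_i⁴)/32 = π(0.0322⁴ − 0.0171⁴)/32 = 9.715×10^-8 m⁴.
τ_max = T·r/J = 2150 × 0.0161 / 9.715×10^-8 = 3.563×10^8 Pa.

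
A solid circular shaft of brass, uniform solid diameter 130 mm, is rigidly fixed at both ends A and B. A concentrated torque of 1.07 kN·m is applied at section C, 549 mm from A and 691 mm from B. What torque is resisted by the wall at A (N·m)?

With uniform GJ and both ends fixed, compatibility θ_AC = θ_CB gives T_A·a = T_B·b, together with T_A + T_B = T₀.
T_A = T₀·b/(a+b) = 1070·691/1240 = 596.3 N·m; T_B = 473.7 N·m.

596 N·m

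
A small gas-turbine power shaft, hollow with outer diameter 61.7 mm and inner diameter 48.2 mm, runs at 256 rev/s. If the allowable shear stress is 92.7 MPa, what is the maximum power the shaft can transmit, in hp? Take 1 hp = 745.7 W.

J = π(d_o⁴ − d_i⁴)/32 = π(0.0617⁴ − 0.0482⁴)/32 = 8.929×10^-7 m⁴.
T_max = τ_allow·J/r = 9.27×10^7 × 8.929×10^-7 / 0.0309 = 2683 N·m.
ω = 2π·256 = 1608 rad/s, so P_max = T_max·ω = 4.316×10^6 W.

5790 hp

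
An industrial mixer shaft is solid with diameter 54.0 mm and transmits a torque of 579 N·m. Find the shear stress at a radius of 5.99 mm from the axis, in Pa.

4.15e6 Pa

J = πd⁴/32 = π(0.0540)⁴/32 = 8.348×10^-7 m⁴.
Shear stress varies linearly with radius: τ = T·r/J = 579.0 × 0.00599 / 8.348×10^-7 = 4.155×10^6 Pa.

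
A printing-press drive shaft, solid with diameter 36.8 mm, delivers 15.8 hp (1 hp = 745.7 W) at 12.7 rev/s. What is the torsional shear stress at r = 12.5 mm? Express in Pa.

1.03e7 Pa

ω = 2π·12.7 = 79.80 rad/s, so T = P/ω = 15.8×745.7 / 79.80 = 147.7 N·m.
J = πd⁴/32 = π(0.0368)⁴/32 = 1.800×10^-7 m⁴.
Shear stress varies linearly with radius: τ = T·r/J = 147.7 × 0.0125 / 1.800×10^-7 = 1.025×10^7 Pa.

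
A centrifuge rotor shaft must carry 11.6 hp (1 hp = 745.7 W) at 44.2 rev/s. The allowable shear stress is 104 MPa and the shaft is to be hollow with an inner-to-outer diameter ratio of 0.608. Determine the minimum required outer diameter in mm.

12.1 mm

ω = 2π·44.2 = 277.7 rad/s, so T = P/ω = 11.6×745.7 / 277.7 = 31.15 N·m.
For a hollow shaft with d_i/d_o = 0.608: τ_max = 16T/(π d_o³ (1−k⁴)), so d_o = [16T/(π τ_allow (1−k⁴))]^(1/3) = [16·31.15/(π·1.04×10^8·0.8633)]^(1/3) = 0.01209 m.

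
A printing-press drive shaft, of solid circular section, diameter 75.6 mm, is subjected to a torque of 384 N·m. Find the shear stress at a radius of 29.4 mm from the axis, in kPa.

3520 kPa

J = πd⁴/32 = π(0.0756)⁴/32 = 3.207×10^-6 m⁴.
Shear stress varies linearly with radius: τ = T·r/J = 384.0 × 0.0294 / 3.207×10^-6 = 3.520×10^6 Pa.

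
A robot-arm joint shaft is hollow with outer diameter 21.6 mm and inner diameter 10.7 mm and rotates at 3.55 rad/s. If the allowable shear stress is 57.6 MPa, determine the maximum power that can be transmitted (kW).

0.380 kW

J = π(d_o⁴ − d_i⁴)/32 = π(0.0216⁴ − 0.0107⁴)/32 = 2.008×10^-8 m⁴.
T_max = τ_allow·J/r = 5.76×10^7 × 2.008×10^-8 / 0.0108 = 107.1 N·m.
ω = 3.55 rad/s, so P_max = T_max·ω = 380.3 W.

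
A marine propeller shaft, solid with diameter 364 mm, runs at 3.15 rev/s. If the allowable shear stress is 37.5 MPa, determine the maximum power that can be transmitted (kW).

J = πd⁴/32 = π(0.364)⁴/32 = 1.723×10^-3 m⁴.
T_max = τ_allow·J/r = 3.75×10^7 × 1.723×10^-3 / 0.182 = 355100 N·m.
ω = 2π·3.15 = 19.79 rad/s, so P_max = T_max·ω = 7.028×10^6 W.

7030 kW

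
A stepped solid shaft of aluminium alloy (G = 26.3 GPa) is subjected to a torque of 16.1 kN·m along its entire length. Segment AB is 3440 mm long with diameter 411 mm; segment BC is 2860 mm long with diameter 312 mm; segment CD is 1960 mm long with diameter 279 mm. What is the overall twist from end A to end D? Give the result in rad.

J_AB = π(0.411)⁴/32 = 2.80×10^-3 m⁴; J_BC = π(0.312)⁴/32 = 9.30×10^-4 m⁴; J_CD = π(0.279)⁴/32 = 5.95×10^-4 m⁴.
θ = (T/G)·Σ L_i/J_i = (16100/26.3×10⁹)·(3.44/2.80×10^-3 + 2.86/9.30×10^-4 + 1.96/5.95×10^-4) = 4.651×10^-3 rad.

0.00465 rad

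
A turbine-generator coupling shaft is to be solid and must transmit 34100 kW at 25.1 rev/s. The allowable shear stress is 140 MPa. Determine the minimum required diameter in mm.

199 mm

ω = 2π·25.1 = 157.7 rad/s, so T = P/ω = 34100×10³ / 157.7 = 216200 N·m.
For a solid shaft τ_max = 16T/(πd³), so d = (16T/(π τ_allow))^(1/3) = (16·216200/(π·1.40×10^8))^(1/3) = 0.1989 m.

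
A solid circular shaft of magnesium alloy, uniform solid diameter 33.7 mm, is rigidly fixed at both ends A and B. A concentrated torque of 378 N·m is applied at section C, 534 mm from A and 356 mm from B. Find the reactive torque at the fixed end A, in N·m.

With uniform GJ and both ends fixed, compatibility θ_AC = θ_CB gives T_A·a = T_B·b, together with T_A + T_B = T₀.
T_A = T₀·b/(a+b) = 378.0·356/890.0 = 151.2 N·m; T_B = 226.8 N·m.

151 N·m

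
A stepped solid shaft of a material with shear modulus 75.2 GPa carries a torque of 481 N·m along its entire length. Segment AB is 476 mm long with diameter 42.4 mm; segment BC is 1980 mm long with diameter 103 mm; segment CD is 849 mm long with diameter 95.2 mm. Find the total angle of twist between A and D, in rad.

J_AB = π(0.0424)⁴/32 = 3.17×10^-7 m⁴; J_BC = π(0.103)⁴/32 = 1.10×10^-5 m⁴; J_CD = π(0.0952)⁴/32 = 8.06×10^-6 m⁴.
θ = (T/G)·Σ L_i/J_i = (481.0/75.2×10⁹)·(0.476/3.17×10^-7 + 1.98/1.10×10^-5 + 0.849/8.06×10^-6) = 0.01142 rad.

0.0114 rad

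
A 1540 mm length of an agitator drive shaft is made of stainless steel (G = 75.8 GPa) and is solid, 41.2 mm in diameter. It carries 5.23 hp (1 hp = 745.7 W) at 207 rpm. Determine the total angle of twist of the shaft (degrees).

0.740°

ω = 2π·207/60 = 21.68 rad/s, so T = P/ω = 5.23×745.7 / 21.68 = 179.9 N·m.
J = πd⁴/32 = π(0.0412)⁴/32 = 2.829×10^-7 m⁴.
θ = T·L/(G·J) = 179.9 × 1.54 / (75.8×10⁹ × 2.829×10^-7) = 0.01292 rad.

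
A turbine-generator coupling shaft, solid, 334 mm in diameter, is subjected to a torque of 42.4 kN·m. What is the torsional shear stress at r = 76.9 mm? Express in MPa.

2.67 MPa

J = πd⁴/32 = π(0.334)⁴/32 = 1.222×10^-3 m⁴.
Shear stress varies linearly with radius: τ = T·r/J = 42400 × 0.0769 / 1.222×10^-3 = 2.669×10^6 Pa.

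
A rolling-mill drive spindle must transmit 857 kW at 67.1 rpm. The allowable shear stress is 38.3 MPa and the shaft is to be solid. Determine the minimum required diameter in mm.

253 mm

ω = 2π·67.1/60 = 7.027 rad/s, so T = P/ω = 857×10³ / 7.027 = 122000 N·m.
For a solid shaft τ_max = 16T/(πd³), so d = (16T/(π τ_allow))^(1/3) = (16·122000/(π·3.83×10^7))^(1/3) = 0.2531 m.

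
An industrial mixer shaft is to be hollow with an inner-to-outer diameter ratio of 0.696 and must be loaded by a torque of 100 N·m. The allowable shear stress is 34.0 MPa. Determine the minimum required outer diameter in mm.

For a hollow shaft with d_i/d_o = 0.696: τ_max = 16T/(π d_o³ (1−k⁴)), so d_o = [16T/(π τ_allow (1−k⁴))]^(1/3) = [16·100.0/(π·3.40×10^7·0.7653)]^(1/3) = 0.02695 m.

26.9 mm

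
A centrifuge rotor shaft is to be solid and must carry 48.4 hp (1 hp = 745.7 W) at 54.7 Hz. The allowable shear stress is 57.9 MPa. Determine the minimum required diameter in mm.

ω = 2π·54.7 = 343.7 rad/s, so T = P/ω = 48.4×745.7 / 343.7 = 105.0 N·m.
For a solid shaft τ_max = 16T/(πd³), so d = (16T/(π τ_allow))^(1/3) = (16·105.0/(π·5.79×10^7))^(1/3) = 0.02098 m.

21.0 mm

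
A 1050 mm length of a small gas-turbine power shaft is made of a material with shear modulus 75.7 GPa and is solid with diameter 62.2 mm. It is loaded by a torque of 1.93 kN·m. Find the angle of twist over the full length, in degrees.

J = πd⁴/32 = π(0.0622)⁴/32 = 1.469×10^-6 m⁴.
θ = T·L/(G·J) = 1930 × 1.05 / (75.7×10⁹ × 1.469×10^-6) = 0.01822 rad.

1.04°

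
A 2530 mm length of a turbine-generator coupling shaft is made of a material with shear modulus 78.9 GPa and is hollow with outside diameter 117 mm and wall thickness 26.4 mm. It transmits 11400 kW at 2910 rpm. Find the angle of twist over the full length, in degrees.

4.11°

ω = 2π·2910/60 = 304.7 rad/s, so T = P/ω = 11400×10³ / 304.7 = 37410 N·m.
J = π(d_o⁴ − d_i⁴)/32 = π(0.117⁴ − 0.0642⁴)/32 = 1.673×10^-5 m⁴.
θ = T·L/(G·J) = 37410 × 2.53 / (78.9×10⁹ × 1.673×10^-5) = 0.07171 rad.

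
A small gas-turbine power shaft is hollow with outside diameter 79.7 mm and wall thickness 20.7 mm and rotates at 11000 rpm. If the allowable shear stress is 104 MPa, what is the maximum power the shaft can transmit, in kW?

J = π(d_o⁴ − d_i⁴)/32 = π(0.0797⁴ − 0.0383⁴)/32 = 3.750×10^-6 m⁴.
T_max = τ_allow·J/r = 1.04×10^8 × 3.750×10^-6 / 0.0399 = 9787 N·m.
ω = 2π·11000/60 = 1152 rad/s, so P_max = T_max·ω = 1.127×10^7 W.

11300 kW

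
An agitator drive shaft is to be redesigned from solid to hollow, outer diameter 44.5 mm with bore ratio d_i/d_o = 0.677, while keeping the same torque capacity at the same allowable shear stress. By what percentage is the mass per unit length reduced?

36.6 %

Equal τ_max and T ⇒ the solid shaft needs d_s³ = d_o³(1−k⁴), so d_s = 44.5·(1−0.677⁴)^(1/3) = 41.14 mm.
Area ratio A_h/A_s = d_o²(1−k²)/d_s² = (1−k²)/(1−k⁴)^(2/3) = 0.6339.
Mass saving = 1 − 0.6339 = 36.6 %.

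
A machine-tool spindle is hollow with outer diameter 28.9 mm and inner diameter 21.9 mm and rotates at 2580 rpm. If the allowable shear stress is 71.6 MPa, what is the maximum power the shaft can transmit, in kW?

61.4 kW

J = π(d_o⁴ − d_i⁴)/32 = π(0.0289⁴ − 0.0219⁴)/32 = 4.590×10^-8 m⁴.
T_max = τ_allow·J/r = 7.16×10^7 × 4.590×10^-8 / 0.0144 = 227.4 N·m.
ω = 2π·2580/60 = 270.2 rad/s, so P_max = T_max·ω = 6.145×10^4 W.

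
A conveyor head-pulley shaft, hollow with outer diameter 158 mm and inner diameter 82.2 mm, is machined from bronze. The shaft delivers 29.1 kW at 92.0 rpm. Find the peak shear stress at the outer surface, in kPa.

4210 kPa

ω = 2π·92.0/60 = 9.634 rad/s, so T = P/ω = 29.1×10³ / 9.634 = 3020 N·m.
J = π(d_o⁴ − d_i⁴)/32 = π(0.158⁴ − 0.0822⁴)/32 = 5.670×10^-5 m⁴.
τ_max = T·r/J = 3020 × 0.0790 / 5.670×10^-5 = 4.208×10^6 Pa.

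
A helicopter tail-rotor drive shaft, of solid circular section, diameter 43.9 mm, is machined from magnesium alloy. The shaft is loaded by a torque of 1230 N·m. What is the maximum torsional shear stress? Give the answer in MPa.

74.0 MPa

J = πd⁴/32 = π(0.0439)⁴/32 = 3.646×10^-7 m⁴.
τ_max = T·r/J = 1230 × 0.0220 / 3.646×10^-7 = 7.404×10^7 Pa.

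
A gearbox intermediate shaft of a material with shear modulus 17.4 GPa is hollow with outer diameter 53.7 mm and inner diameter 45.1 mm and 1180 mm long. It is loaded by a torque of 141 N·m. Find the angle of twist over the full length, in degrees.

J = π(d_o⁴ − d_i⁴)/32 = π(0.0537⁴ − 0.0451⁴)/32 = 4.102×10^-7 m⁴.
θ = T·L/(G·J) = 141.0 × 1.18 / (17.4×10⁹ × 4.102×10^-7) = 0.02331 rad.

1.34°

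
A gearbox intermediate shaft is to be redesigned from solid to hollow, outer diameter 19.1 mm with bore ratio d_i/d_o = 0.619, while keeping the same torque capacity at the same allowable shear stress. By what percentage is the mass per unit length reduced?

31.4 %

Equal τ_max and T ⇒ the solid shaft needs d_s³ = d_o³(1−k⁴), so d_s = 19.1·(1−0.619⁴)^(1/3) = 18.12 mm.
Area ratio A_h/A_s = d_o²(1−k²)/d_s² = (1−k²)/(1−k⁴)^(2/3) = 0.6857.
Mass saving = 1 − 0.6857 = 31.4 %.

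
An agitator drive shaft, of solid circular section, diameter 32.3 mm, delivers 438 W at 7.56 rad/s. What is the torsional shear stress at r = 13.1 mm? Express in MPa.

7.10 MPa

ω = 7.56 rad/s, so T = P/ω = 438 / 7.560 = 57.94 N·m.
J = πd⁴/32 = π(0.0323)⁴/32 = 1.069×10^-7 m⁴.
Shear stress varies linearly with radius: τ = T·r/J = 57.94 × 0.0131 / 1.069×10^-7 = 7.103×10^6 Pa.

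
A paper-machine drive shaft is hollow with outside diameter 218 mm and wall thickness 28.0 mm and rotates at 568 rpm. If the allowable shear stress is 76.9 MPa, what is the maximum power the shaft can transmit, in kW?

J = π(d_o⁴ − d_i⁴)/32 = π(0.218⁴ − 0.162⁴)/32 = 1.541×10^-4 m⁴.
T_max = τ_allow·J/r = 7.69×10^7 × 1.541×10^-4 / 0.109 = 108700 N·m.
ω = 2π·568/60 = 59.48 rad/s, so P_max = T_max·ω = 6.467×10^6 W.

6470 kW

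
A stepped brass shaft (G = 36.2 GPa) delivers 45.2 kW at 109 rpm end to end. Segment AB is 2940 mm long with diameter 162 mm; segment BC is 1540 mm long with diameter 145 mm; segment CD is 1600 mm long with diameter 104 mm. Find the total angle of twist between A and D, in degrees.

ω = 2π·109/60 = 11.41 rad/s, so T = P/ω = 45.2×10³ / 11.41 = 3960 N·m.
J_AB = π(0.162)⁴/32 = 6.76×10^-5 m⁴; J_BC = π(0.145)⁴/32 = 4.34×10^-5 m⁴; J_CD = π(0.104)⁴/32 = 1.15×10^-5 m⁴.
θ = (T/G)·Σ L_i/J_i = (3960/36.2×10⁹)·(2.94/6.76×10^-5 + 1.54/4.34×10^-5 + 1.60/1.15×10^-5) = 0.02388 rad.

1.37°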